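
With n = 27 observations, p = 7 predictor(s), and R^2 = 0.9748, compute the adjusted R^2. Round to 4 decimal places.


Adjusted R^2 = 1 - (1 - R^2) * (n-1)/(n-p-1).
(1 - R^2) = 0.0252.
(n-1)/(n-p-1) = 26/19.
(1 - R^2) * (n-1) = 0.0252 * 26 = 0.6552.
Divide by (n-p-1): 0.6552 / 19 = 0.0345.
Adj R^2 = 1 - 0.0345 = 0.9655.

0.9655


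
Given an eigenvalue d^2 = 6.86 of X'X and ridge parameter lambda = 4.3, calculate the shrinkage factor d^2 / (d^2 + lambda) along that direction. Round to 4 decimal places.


d^2 + lambda = 6.86 + 4.3 = 11.1600.
Shrinkage factor = 6.86/11.1600 = 0.6147.

0.6147


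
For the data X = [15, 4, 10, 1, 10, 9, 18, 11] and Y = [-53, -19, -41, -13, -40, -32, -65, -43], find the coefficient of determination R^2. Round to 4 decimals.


The fitted line is Y = -8.1072 + -3.0916*X.
SSres = 30.2602, SStot = 2013.5000.
R^2 = 1 - SSres/SStot = 0.9850.

0.9850


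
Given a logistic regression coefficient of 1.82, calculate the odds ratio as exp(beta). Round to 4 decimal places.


The odds ratio is computed as:
OR = e^(1.82) = 6.1719.

6.1719


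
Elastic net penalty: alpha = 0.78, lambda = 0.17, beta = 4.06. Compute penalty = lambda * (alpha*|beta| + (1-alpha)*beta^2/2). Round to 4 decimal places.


alpha * |beta| = 0.78 * 4.06 = 3.1668.
(1-alpha) * beta^2/2 = 0.22 * 16.4836/2 = 1.8132.
Total = 0.17 * (3.1668 + 1.8132) = 0.8466.

0.8466


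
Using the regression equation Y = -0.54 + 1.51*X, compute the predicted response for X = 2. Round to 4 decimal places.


Plug X = 2 into Y = -0.54 + 1.51*X:
Y = -0.54 + 3.0200 = 2.4800.

2.4800


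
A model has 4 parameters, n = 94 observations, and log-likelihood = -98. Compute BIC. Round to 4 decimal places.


Compute k*ln(n) = 4*ln(94) = 4*4.543295 = 18.173180.
Then -2*loglik = 196.
BIC = 18.173180 + 196 = 214.173180, which rounds to 214.1732.

214.1732


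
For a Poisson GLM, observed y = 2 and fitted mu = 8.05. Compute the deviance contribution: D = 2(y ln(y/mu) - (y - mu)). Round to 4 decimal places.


Compute y*ln(y/mu) = 2*ln(2/8.05) = 2*-1.392525 = -2.785050.
y - mu = -6.05.
D = 2*(-2.785050 - (-6.05)) = 6.529900, which rounds to 6.5299.

6.5299


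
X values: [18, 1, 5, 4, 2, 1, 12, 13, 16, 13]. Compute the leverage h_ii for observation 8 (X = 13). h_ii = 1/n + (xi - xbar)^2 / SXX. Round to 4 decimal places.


n = 10, xbar = 8.5000.
SXX = sum((xi - xbar)^2) = 386.5000.
h = 1/10 + (13 - 8.5000)^2 / 386.5000 = 0.1524.

0.1524


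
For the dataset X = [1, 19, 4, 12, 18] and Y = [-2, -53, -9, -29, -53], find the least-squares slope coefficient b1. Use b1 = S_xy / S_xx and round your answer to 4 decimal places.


First compute the means: xbar = 10.8000, ybar = -29.2000.
Then S_xx = sum((xi - xbar)^2) = 262.8000.
S_xy = sum((xi - xbar)(yi - ybar)) = -770.2000.
b1 = S_xy / S_xx = -770.2000 / 262.8000 = -2.9307.

-2.9307


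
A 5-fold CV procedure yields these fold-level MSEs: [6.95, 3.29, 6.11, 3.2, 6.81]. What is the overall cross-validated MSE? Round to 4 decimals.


Sum of fold MSEs = 26.3600.
Average = 26.3600 / 5 = 5.2720.

5.2720


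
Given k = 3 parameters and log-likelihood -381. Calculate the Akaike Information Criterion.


AIC = 2k - 2*loglik = 2(3) - 2(-381).
= 6 + 762 = 768.

768


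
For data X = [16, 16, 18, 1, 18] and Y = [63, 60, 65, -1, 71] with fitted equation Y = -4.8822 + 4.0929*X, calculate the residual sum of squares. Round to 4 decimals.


Predicted values from Y = -4.8822 + 4.0929*X.
Residuals: [2.3958, -0.6042, -3.7900, -0.2107, 2.2100].
SSres = 25.3975.

25.3975


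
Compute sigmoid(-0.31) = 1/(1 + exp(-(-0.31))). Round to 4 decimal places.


First, exp(0.3100) = 1.3634.
Then sigma(z) = 1/(1 + 1.3634) = 0.4231.

0.4231


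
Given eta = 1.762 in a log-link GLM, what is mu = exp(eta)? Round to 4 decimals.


Apply the inverse link:
mu = e^1.762 = 5.8241.

5.8241


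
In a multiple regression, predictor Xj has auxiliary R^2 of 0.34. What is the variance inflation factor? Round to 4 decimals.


VIF = 1 / (1 - 0.34).
= 1 / 0.66 = 1.5152.

1.5152


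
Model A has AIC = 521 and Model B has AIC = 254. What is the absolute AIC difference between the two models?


|AIC_A - AIC_B| = |521 - 254| = 267.
Model B is preferred (lower AIC).

267


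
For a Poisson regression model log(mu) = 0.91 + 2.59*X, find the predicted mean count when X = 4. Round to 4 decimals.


Compute eta = 0.91 + 2.59 * 4 = 11.2700.
Apply inverse link: mu = e^11.2700 = 78432.9972.

78432.9972


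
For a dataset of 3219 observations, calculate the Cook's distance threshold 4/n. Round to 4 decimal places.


Cook's distance cutoff = 4/n = 4/3219.
= 0.0012.

0.0012


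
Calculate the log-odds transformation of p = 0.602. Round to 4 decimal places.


1 - p = 0.398.
p/(1-p) = 1.5126.
logit = ln(1.5126) = 0.4138.

0.4138


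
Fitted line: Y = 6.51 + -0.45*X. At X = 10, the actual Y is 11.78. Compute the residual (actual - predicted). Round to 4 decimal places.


Fitted value at X = 10 is yhat = 6.51 + -0.45*10 = 2.0100.
Residual = 11.78 - 2.0100 = 9.7700.

9.7700


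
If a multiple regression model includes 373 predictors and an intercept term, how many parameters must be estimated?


Total coefficients = number of predictors + 1 (for the intercept).
= 373 + 1 = 374.

374


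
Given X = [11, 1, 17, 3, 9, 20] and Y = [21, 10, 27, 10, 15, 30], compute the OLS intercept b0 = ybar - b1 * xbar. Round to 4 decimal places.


Compute b1 = 1.1258 from the OLS formula.
With xbar = 10.1667 and ybar = 18.8333, the intercept is:
b0 = 18.8333 - 1.1258 * 10.1667 = 7.3875.

7.3875


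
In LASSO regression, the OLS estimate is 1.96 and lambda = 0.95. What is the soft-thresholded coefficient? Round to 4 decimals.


Absolute value: |1.96| = 1.96.
Compare to lambda = 0.95.
Since |beta| > lambda, coefficient = sign(beta)*(|beta| - lambda) = 1.0100.

1.0100


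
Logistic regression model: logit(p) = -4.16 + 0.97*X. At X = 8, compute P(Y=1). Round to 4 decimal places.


Linear predictor: z = -4.16 + 0.97 * 8 = 3.6000.
P = 1/(1 + exp(-3.6000)) = 1/(1 + 0.0273) = 0.9734.

0.9734


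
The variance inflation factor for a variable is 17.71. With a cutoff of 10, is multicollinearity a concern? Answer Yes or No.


The threshold is 10.
VIF = 17.71 is >= 10.
Multicollinearity indication: Yes.

Yes


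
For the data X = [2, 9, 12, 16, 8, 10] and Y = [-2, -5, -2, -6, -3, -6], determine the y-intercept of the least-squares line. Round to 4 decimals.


Compute b1 = -0.2326 from the OLS formula.
With xbar = 9.5000 and ybar = -4.0000, the intercept is:
b0 = -4.0000 - -0.2326 * 9.5000 = -1.7907.

-1.7907


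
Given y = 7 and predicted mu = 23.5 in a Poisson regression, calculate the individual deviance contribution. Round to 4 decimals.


First: ln(7/23.5) = -1.211090.
Then: 7 * -1.211090 = -8.477630.
y - mu = 7 - 23.5 = -16.5.
D = 2(-8.477630 - -16.5) = 16.044740, which rounds to 16.0447.

16.0447


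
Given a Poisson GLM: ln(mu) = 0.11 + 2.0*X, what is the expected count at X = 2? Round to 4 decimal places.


Linear predictor: eta = 0.11 + (2.0)(2) = 4.1100.
Expected count: mu = exp(4.1100) = 60.9467.

60.9467


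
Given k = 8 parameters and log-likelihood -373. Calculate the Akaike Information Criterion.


AIC = 2*8 - 2*(-373).
= 16 + 746 = 762.

762


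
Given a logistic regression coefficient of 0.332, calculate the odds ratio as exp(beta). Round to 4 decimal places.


Odds ratio = exp(beta) = exp(0.332).
= 1.3938.

1.3938


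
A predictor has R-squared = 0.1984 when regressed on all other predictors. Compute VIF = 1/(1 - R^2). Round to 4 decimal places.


Denominator: 1 - 0.1984 = 0.8016.
VIF = 1 / 0.8016 = 1.2475.

1.2475


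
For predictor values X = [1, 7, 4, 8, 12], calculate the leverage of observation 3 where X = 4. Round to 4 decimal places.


n = 5, xbar = 6.4000.
SXX = sum((xi - xbar)^2) = 69.2000.
h = 1/5 + (4 - 6.4000)^2 / 69.2000 = 0.2832.

0.2832


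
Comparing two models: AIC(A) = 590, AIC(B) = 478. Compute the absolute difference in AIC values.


|AIC_A - AIC_B| = |590 - 478| = 112.
Model B is preferred (lower AIC).

112


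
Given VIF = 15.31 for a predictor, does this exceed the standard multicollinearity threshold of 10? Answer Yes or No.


The threshold is 10.
VIF = 15.31 is >= 10.
Multicollinearity indication: Yes.

Yes


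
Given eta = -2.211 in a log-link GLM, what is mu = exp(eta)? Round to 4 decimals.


The inverse log link gives:
mu = exp(-2.211) = 0.1096.

0.1096


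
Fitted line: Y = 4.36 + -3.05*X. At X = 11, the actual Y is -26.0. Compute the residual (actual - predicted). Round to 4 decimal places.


Fitted value at X = 11 is yhat = 4.36 + -3.05*11 = -29.1900.
Residual = -26.0 - -29.1900 = 3.1900.

3.1900


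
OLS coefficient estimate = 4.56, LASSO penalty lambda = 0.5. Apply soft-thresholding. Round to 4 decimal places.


Absolute value: |4.56| = 4.56.
Compare to lambda = 0.5.
Since |beta| > lambda, coefficient = sign(beta)*(|beta| - lambda) = 4.0600.

4.0600


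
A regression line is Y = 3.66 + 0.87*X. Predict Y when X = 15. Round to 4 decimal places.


Plug X = 15 into Y = 3.66 + 0.87*X:
Y = 3.66 + 13.0500 = 16.7100.

16.7100


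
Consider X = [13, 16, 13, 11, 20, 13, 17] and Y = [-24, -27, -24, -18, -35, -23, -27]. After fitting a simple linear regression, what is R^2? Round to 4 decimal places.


Fit the OLS line: b0 = -1.6368, b1 = -1.6169.
SSres = 11.5721.
SStot = 161.7143.
R^2 = 1 - 11.5721/161.7143 = 0.9284.

0.9284


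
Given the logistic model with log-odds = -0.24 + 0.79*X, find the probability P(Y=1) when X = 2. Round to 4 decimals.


Linear predictor: z = -0.24 + 0.79 * 2 = 1.3400.
P = 1/(1 + exp(-1.3400)) = 1/(1 + 0.2618) = 0.7925.

0.7925


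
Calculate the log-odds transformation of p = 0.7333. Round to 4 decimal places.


Compute the odds: 0.7333/0.2667 = 2.7495.
Take the natural log: ln(2.7495) = 1.0114.

1.0114


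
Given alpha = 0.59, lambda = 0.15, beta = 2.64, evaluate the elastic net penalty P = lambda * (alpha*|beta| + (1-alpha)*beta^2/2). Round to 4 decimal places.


Compute:
L1 = 0.59 * 2.64 = 1.5576.
L2 = 0.41 * 2.64^2 / 2 = 1.4288.
Penalty = 0.15 * (1.5576 + 1.4288) = 0.4480.

0.4480


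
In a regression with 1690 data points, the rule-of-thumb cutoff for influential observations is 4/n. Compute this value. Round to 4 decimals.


Using the rule of thumb:
Threshold = 4 / 1690 = 0.0024.

0.0024


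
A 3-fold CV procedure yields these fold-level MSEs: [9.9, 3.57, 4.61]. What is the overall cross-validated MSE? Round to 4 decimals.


Sum of fold MSEs = 18.0800.
Average = 18.0800 / 3 = 6.0267.

6.0267


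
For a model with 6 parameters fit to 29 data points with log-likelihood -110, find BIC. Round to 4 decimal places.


k * ln(n) = 6 * ln(29) = 6 * 3.367296 = 20.203776.
-2 * loglik = -2 * (-110) = 220.
BIC = 20.203776 + 220 = 240.203776, which rounds to 240.2038.

240.2038


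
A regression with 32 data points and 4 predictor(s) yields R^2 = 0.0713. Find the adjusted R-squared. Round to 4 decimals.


Plug in: Adj R^2 = 1 - (1 - 0.0713) * 31/27.
= 1 - 0.9287 * 31/27
= 1 - 28.7897 / 27
= 1 - 1.0663 = -0.0663.

-0.0663


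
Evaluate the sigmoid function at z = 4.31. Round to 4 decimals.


Compute exp(-4.3100) = 0.0134.
Sigmoid = 1 / (1 + 0.0134) = 1 / 1.0134 = 0.9867.

0.9867


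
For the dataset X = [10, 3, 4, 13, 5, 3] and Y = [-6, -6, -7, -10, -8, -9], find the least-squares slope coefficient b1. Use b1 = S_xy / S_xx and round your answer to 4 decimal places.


The sample means are xbar = 6.3333 and ybar = -7.6667.
Compute S_xx = 87.3333 and S_xy = -11.6667.
Slope b1 = S_xy / S_xx = -11.6667 / 87.3333 = -0.1336.

-0.1336


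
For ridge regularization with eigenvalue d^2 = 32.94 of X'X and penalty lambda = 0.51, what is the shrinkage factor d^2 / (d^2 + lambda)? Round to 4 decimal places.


Denominator = d^2 + lambda = 32.94 + 0.51 = 33.4500.
Shrinkage = 32.94 / 33.4500 = 0.9848.

0.9848


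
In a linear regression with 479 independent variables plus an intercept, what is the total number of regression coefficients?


Including the intercept, the model has 479 predictor coefficients + 1 intercept.
Total = 480.

480


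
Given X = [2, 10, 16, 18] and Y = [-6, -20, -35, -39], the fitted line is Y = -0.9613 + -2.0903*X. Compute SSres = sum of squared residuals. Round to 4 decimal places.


Compute predicted values, then residuals = yi - yhat_i.
Residuals: [-0.8581, 1.8643, -0.5939, -0.4133].
SSres = sum(residual^2) = 4.7355.

4.7355


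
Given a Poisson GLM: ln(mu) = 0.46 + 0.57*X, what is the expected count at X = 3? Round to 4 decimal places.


Linear predictor: eta = 0.46 + (0.57)(3) = 2.1700.
Expected count: mu = exp(2.1700) = 8.7583.

8.7583


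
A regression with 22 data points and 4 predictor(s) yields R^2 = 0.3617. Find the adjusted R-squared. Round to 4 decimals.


Adjusted R^2 = 1 - (1 - R^2) * (n-1)/(n-p-1).
(1 - R^2) = 0.6383.
(n-1)/(n-p-1) = 21/17.
(1 - R^2) * (n-1) = 0.6383 * 21 = 13.4043.
Divide by (n-p-1): 13.4043 / 17 = 0.7885.
Adj R^2 = 1 - 0.7885 = 0.2115.

0.2115


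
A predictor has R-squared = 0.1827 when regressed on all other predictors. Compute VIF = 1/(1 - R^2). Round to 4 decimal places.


Using VIF = 1/(1 - R^2_j):
1 - 0.1827 = 0.8173.
VIF = 1.2235.

1.2235


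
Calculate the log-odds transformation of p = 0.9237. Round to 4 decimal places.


The odds are p/(1-p) = 0.9237 / 0.0763 = 12.1062.
logit(p) = ln(12.1062) = 2.4937.

2.4937


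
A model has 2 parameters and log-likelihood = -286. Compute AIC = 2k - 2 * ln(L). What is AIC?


AIC = 2*2 - 2*(-286).
= 4 + 572 = 576.

576


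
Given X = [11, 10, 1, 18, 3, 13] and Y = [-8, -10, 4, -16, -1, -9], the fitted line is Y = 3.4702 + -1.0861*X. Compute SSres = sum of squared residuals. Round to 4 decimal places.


Predicted values from Y = 3.4702 + -1.0861*X.
Residuals: [0.4769, -2.6092, 1.6159, 0.0796, -1.2119, 1.6491].
SSres = 13.8411.

13.8411


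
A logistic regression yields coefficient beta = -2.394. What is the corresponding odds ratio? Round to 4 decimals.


Odds ratio = exp(beta) = exp(-2.394).
= 0.0913.

0.0913


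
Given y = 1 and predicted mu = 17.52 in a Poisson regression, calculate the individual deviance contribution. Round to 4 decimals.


First: ln(1/17.52) = -2.863343.
Then: 1 * -2.863343 = -2.863343.
y - mu = 1 - 17.52 = -16.52.
D = 2(-2.863343 - -16.52) = 27.313314, which rounds to 27.3133.

27.3133


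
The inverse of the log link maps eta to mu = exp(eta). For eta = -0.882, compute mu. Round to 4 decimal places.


mu = exp(eta) = exp(-0.882).
= 0.4140.

0.4140


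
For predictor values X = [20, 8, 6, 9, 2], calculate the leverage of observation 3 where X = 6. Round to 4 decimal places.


n = 5, xbar = 9.0000.
SXX = sum((xi - xbar)^2) = 180.0000.
h = 1/5 + (6 - 9.0000)^2 / 180.0000 = 0.2500.

0.2500


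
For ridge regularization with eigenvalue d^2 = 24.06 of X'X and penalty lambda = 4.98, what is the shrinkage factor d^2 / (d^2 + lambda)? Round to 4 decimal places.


d^2 + lambda = 24.06 + 4.98 = 29.0400.
Shrinkage factor = 24.06/29.0400 = 0.8285.

0.8285


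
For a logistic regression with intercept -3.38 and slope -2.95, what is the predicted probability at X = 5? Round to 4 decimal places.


Linear predictor: z = -3.38 + -2.95 * 5 = -18.1300.
P = 1/(1 + exp(18.1300)) = 1/(1 + 74775436.5018) = 0.0000.

0.0000


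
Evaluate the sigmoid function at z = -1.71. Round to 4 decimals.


exp(1.7100) = 5.5290.
1 + exp(-z) = 6.5290.
sigmoid = 1/6.5290 = 0.1532.

0.1532


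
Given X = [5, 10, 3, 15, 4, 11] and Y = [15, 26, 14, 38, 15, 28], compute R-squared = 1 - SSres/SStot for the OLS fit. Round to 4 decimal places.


After computing the OLS fit (b0=6.4524, b1=2.0268):
SSres = 7.2530, SStot = 467.3333.
R^2 = 1 - 7.2530/467.3333 = 0.9845.

0.9845


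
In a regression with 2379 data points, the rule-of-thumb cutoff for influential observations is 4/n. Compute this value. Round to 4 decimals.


The threshold is 4/n.
4/2379 = 0.0017.

0.0017


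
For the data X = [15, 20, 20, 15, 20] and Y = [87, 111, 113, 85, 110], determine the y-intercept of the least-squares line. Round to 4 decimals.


The slope is b1 = 5.0667.
Sample means are xbar = 18.0000 and ybar = 101.2000.
Intercept: b0 = 101.2000 - (5.0667)(18.0000) = 10.0000.

10.0000


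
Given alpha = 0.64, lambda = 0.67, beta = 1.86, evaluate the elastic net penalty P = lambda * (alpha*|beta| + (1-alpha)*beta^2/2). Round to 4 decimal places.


L1 component = 0.64 * |1.86| = 1.1904.
L2 component = 0.36 * 1.86^2 / 2 = 0.6227.
Penalty = 0.67 * (1.1904 + 0.6227) = 0.67 * 1.8131 = 1.2148.

1.2148


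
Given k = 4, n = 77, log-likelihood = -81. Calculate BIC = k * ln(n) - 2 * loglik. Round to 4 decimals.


ln(77) = 4.343805.
k * ln(n) = 4 * 4.343805 = 17.375220.
-2L = 162.
BIC = 17.375220 + 162 = 179.375220, which rounds to 179.3752.

179.3752


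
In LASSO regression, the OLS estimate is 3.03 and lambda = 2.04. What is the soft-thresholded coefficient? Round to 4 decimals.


|beta_OLS| = 3.03.
lambda = 2.04.
Since |beta| > lambda, coefficient = sign(beta)*(|beta| - lambda) = 0.9900.
Result = 0.9900.

0.9900


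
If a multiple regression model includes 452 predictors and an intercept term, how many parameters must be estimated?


Each predictor gets one coefficient, plus one intercept.
Total parameters = 452 + 1 = 453.

453


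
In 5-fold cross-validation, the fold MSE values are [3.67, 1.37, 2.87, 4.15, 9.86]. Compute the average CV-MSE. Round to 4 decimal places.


Total MSE across folds = 21.9200.
CV-MSE = 21.9200/5 = 4.3840.

4.3840


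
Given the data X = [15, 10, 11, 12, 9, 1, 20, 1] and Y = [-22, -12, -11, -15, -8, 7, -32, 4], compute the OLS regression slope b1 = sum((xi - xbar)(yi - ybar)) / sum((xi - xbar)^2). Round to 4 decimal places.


First compute the means: xbar = 9.8750, ybar = -11.1250.
Then S_xx = sum((xi - xbar)^2) = 292.8750.
S_xy = sum((xi - xbar)(yi - ybar)) = -573.1250.
b1 = S_xy / S_xx = -573.1250 / 292.8750 = -1.9569.

-1.9569


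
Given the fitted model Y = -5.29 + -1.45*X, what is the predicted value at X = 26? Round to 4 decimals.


Predicted value:
Y = -5.29 + (-1.45)(26) = -5.29 + -37.7000 = -42.9900.

-42.9900


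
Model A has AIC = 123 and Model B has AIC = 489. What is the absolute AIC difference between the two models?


|AIC_A - AIC_B| = |123 - 489| = 366.
Model A is preferred (lower AIC).

366


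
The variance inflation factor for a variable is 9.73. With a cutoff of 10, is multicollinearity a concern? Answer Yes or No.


The threshold is 10.
VIF = 9.73 is < 10.
Multicollinearity indication: No.

No


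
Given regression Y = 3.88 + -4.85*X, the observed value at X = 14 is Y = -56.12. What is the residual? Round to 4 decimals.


Predicted = 3.88 + -4.85 * 14 = -64.0200.
Residual = -56.12 - -64.0200 = 7.9000.

7.9000


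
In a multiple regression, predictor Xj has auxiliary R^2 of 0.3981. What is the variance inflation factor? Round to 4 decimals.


Using VIF = 1/(1 - R^2_j):
1 - 0.3981 = 0.6019.
VIF = 1.6614.

1.6614


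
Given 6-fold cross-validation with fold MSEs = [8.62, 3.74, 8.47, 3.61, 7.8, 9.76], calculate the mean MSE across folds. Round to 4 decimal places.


Sum of fold MSEs = 42.0000.
Average = 42.0000 / 6 = 7.0000.

7.0000


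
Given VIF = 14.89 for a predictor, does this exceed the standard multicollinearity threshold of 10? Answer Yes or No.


Compare VIF = 14.89 to the threshold of 10.
14.89 >= 10, so the answer is Yes.

Yes


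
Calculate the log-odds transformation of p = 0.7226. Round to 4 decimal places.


Compute the odds: 0.7226/0.2774 = 2.6049.
Take the natural log: ln(2.6049) = 0.9574.

0.9574


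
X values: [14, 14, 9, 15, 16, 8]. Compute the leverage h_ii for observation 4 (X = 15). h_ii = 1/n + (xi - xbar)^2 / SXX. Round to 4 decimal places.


Mean of X: xbar = 12.6667.
SXX = 55.3333.
For X = 15: h = 1/6 + (15 - 12.6667)^2/55.3333 = 0.2651.

0.2651


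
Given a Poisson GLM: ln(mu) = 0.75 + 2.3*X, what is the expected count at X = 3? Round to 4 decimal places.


Linear predictor: eta = 0.75 + (2.3)(3) = 7.6500.
Expected count: mu = exp(7.6500) = 2100.6456.

2100.6456


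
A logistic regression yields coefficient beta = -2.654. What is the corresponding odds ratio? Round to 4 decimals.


exp(-2.654) = 0.0704.
So the odds ratio is 0.0704.

0.0704


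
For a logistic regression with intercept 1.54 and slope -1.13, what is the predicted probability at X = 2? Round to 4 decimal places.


Compute z = 1.54 + (-1.13)(2) = -0.7200.
exp(-z) = 2.0544.
P = 1/(1 + 2.0544) = 0.3274.

0.3274


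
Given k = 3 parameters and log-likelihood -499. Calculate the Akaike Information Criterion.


AIC = 2*3 - 2*(-499).
= 6 + 998 = 1004.

1004


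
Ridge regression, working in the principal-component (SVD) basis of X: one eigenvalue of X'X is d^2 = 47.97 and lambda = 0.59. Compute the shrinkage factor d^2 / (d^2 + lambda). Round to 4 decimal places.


d^2 + lambda = 47.97 + 0.59 = 48.5600.
Shrinkage factor = 47.97/48.5600 = 0.9879.

0.9879


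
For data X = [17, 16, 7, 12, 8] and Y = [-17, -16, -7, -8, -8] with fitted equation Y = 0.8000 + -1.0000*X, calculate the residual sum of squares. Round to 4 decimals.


For each point, residual = actual - predicted.
Residuals: [-0.8000, -0.8000, -0.8000, 3.2000, -0.8000].
Sum of squared residuals = 12.8000.

12.8000


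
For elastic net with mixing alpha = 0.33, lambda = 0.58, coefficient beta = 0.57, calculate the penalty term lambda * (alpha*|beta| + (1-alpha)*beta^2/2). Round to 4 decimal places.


L1 component = 0.33 * |0.57| = 0.1881.
L2 component = 0.67 * 0.57^2 / 2 = 0.1088.
Penalty = 0.58 * (0.1881 + 0.1088) = 0.58 * 0.2969 = 0.1722.

0.1722


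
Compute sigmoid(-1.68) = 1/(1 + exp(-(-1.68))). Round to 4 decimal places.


First, exp(1.6800) = 5.3656.
Then sigma(z) = 1/(1 + 5.3656) = 0.1571.

0.1571


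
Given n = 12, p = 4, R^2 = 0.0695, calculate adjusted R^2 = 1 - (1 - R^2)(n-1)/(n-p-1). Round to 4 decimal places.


Using the formula:
(1 - 0.0695) = 0.9305.
Multiply by 11/7: 0.9305 * 11 = 10.2355, then 10.2355 / 7 = 1.4622.
Adj R^2 = 1 - 1.4622 = -0.4622.

-0.4622


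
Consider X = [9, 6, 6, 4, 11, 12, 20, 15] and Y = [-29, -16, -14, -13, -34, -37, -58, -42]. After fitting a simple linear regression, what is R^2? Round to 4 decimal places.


After computing the OLS fit (b0=0.0291, b1=-2.9305):
SSres = 34.5445, SStot = 1733.8750.
R^2 = 1 - 34.5445/1733.8750 = 0.9801.

0.9801


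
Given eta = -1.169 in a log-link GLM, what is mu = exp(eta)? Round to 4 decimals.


Apply the inverse link:
mu = e^-1.169 = 0.3107.

0.3107


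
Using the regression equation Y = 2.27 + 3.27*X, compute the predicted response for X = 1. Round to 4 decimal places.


Substitute X = 1 into the equation:
Y = 2.27 + 3.27 * 1 = 2.27 + 3.2700 = 5.5400.

5.5400


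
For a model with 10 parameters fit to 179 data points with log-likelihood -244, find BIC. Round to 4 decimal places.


k * ln(n) = 10 * ln(179) = 10 * 5.187386 = 51.873860.
-2 * loglik = -2 * (-244) = 488.
BIC = 51.873860 + 488 = 539.873860, which rounds to 539.8739.

539.8739


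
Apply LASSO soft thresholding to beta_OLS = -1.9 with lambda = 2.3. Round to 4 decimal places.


Absolute value: |-1.9| = 1.9.
Compare to lambda = 2.3.
Since |beta| <= lambda, the coefficient is set to 0.

0.0000


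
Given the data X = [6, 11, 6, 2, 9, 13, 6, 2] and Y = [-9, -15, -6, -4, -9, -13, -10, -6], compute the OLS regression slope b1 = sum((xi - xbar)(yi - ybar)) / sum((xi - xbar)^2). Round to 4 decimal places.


Calculate xbar = 6.8750, ybar = -9.0000.
S_xx = 108.8750, S_xy = -90.0000.
Using b1 = S_xy / S_xx = -90.0000 / 108.8750, we get b1 = -0.8266.

-0.8266


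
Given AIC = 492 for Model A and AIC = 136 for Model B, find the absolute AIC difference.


|AIC_A - AIC_B| = |492 - 136| = 356.
Model B is preferred (lower AIC).

356


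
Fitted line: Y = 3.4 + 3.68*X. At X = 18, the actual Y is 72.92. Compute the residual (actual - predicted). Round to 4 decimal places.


Predicted = 3.4 + 3.68 * 18 = 69.6400.
Residual = 72.92 - 69.6400 = 3.2800.

3.2800


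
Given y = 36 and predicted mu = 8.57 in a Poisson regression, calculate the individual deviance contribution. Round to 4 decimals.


Compute y*ln(y/mu) = 36*ln(36/8.57) = 36*1.435251 = 51.669036.
y - mu = 27.43.
D = 2*(51.669036 - (27.43)) = 48.478072, which rounds to 48.4781.

48.4781


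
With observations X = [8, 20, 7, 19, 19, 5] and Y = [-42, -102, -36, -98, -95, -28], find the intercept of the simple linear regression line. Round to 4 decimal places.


First find the slope: b1 = -4.9675.
Means: xbar = 13.0000, ybar = -66.8333.
b0 = ybar - b1 * xbar = -66.8333 - -4.9675 * 13.0000 = -2.2561.

-2.2561


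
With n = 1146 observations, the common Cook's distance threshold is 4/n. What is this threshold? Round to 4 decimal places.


Using the rule of thumb:
Threshold = 4 / 1146 = 0.0035.

0.0035


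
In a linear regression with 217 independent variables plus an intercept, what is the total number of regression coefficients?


Including the intercept, the model has 217 predictor coefficients + 1 intercept.
Total = 218.

218


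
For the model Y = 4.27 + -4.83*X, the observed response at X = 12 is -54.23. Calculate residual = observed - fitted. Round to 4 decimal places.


Predicted = 4.27 + -4.83 * 12 = -53.6900.
Residual = -54.23 - -53.6900 = -0.5400.

-0.5400


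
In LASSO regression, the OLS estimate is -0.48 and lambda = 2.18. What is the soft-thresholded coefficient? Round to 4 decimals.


Check: |-0.48| = 0.48 vs lambda = 2.18.
Since |beta| <= lambda, the coefficient is set to 0.
Soft-thresholded coefficient = 0.0000.

0.0000


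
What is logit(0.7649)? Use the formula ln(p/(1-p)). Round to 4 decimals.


1 - p = 0.2351.
p/(1-p) = 3.2535.
logit = ln(3.2535) = 1.1797.

1.1797


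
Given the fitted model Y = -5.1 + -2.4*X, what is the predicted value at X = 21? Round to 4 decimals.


Substitute X = 21 into the equation:
Y = -5.1 + -2.4 * 21 = -5.1 + -50.4000 = -55.5000.

-55.5000


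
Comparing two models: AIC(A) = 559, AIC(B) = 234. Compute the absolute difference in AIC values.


Compute |559 - 234| = 325.
Model B has the smaller AIC.

325


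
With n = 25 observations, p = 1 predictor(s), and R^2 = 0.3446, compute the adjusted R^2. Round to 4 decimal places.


Using the formula:
(1 - 0.3446) = 0.6554.
Multiply by 24/23: 0.6554 * 24 = 15.7296, then 15.7296 / 23 = 0.6839.
Adj R^2 = 1 - 0.6839 = 0.3161.

0.3161


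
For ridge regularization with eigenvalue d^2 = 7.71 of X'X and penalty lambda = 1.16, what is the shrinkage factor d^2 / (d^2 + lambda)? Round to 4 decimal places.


Denominator = d^2 + lambda = 7.71 + 1.16 = 8.8700.
Shrinkage = 7.71 / 8.8700 = 0.8692.

0.8692


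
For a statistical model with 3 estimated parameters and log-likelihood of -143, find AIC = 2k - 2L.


AIC = 2*3 - 2*(-143).
= 6 + 286 = 292.

292


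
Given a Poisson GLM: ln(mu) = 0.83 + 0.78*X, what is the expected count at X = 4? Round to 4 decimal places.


Linear predictor: eta = 0.83 + (0.78)(4) = 3.9500.
Expected count: mu = exp(3.9500) = 51.9354.

51.9354


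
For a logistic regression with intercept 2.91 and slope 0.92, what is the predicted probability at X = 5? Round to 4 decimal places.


z = 2.91 + 0.92 * 5 = 7.5100.
Sigmoid: P = 1 / (1 + exp(-7.5100)) = 0.9995.

0.9995


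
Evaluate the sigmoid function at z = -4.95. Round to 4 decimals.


exp(4.9500) = 141.1750.
1 + exp(-z) = 142.1750.
sigmoid = 1/142.1750 = 0.0070.

0.0070


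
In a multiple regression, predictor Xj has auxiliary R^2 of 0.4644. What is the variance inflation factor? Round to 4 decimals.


Using VIF = 1/(1 - R^2_j):
1 - 0.4644 = 0.5356.
VIF = 1.8671.

1.8671


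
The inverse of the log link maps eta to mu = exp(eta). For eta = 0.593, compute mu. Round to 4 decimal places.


The inverse log link gives:
mu = exp(0.593) = 1.8094.

1.8094


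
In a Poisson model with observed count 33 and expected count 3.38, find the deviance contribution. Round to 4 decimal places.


Compute y*ln(y/mu) = 33*ln(33/3.38) = 33*2.278632 = 75.194856.
y - mu = 29.62.
D = 2*(75.194856 - (29.62)) = 91.149712, which rounds to 91.1497.

91.1497


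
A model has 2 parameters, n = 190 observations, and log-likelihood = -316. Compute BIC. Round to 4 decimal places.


k * ln(n) = 2 * ln(190) = 2 * 5.247024 = 10.494048.
-2 * loglik = -2 * (-316) = 632.
BIC = 10.494048 + 632 = 642.494048, which rounds to 642.4940.

642.4940


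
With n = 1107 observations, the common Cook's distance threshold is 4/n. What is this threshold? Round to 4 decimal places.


Using the rule of thumb:
Threshold = 4 / 1107 = 0.0036.

0.0036


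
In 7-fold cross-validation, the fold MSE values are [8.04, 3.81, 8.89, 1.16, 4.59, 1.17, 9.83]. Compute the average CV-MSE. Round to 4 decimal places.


Add all fold MSEs: 37.4900.
Divide by k = 7: 37.4900/7 = 5.3557.

5.3557


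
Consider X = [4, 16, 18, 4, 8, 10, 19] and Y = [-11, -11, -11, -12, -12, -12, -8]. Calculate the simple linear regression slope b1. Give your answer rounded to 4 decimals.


The sample means are xbar = 11.2857 and ybar = -11.0000.
Compute S_xx = 245.4286 and S_xy = 35.0000.
Slope b1 = S_xy / S_xx = 35.0000 / 245.4286 = 0.1426.

0.1426


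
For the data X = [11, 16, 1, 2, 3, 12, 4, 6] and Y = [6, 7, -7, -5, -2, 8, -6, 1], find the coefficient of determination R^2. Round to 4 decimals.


After computing the OLS fit (b0=-6.9665, b1=1.0497):
SSres = 33.3597, SStot = 263.5000.
R^2 = 1 - 33.3597/263.5000 = 0.8734.

0.8734


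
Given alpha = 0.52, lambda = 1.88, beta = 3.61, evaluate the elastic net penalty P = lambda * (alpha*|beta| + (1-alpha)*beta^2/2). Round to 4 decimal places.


alpha * |beta| = 0.52 * 3.61 = 1.8772.
(1-alpha) * beta^2/2 = 0.48 * 13.0321/2 = 3.1277.
Total = 1.88 * (1.8772 + 3.1277) = 9.4092.

9.4092


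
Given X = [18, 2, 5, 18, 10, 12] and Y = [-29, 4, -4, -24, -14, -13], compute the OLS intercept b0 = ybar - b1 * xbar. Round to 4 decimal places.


Compute b1 = -1.8232 from the OLS formula.
With xbar = 10.8333 and ybar = -13.3333, the intercept is:
b0 = -13.3333 - -1.8232 * 10.8333 = 6.4181.

6.4181


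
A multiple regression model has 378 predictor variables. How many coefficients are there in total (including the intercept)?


Including the intercept, the model has 378 predictor coefficients + 1 intercept.
Total = 379.

379


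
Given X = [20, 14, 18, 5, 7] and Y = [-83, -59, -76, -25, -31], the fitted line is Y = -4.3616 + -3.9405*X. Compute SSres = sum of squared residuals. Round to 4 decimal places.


For each point, residual = actual - predicted.
Residuals: [0.1716, 0.5286, -0.7094, -0.9359, 0.9451].
Sum of squared residuals = 2.5812.

2.5812


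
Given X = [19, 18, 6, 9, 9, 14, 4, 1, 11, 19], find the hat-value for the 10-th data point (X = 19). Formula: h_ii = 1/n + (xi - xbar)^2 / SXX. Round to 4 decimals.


Mean of X: xbar = 11.0000.
SXX = 368.0000.
For X = 19: h = 1/10 + (19 - 11.0000)^2/368.0000 = 0.2739.

0.2739


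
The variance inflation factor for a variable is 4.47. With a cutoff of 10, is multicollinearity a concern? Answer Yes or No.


The threshold is 10.
VIF = 4.47 is < 10.
Multicollinearity indication: No.

No


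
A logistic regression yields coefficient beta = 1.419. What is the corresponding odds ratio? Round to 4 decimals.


The odds ratio is computed as:
OR = e^(1.419) = 4.1330.

4.1330


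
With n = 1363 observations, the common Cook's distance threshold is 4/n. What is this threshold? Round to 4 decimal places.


Cook's distance cutoff = 4/n = 4/1363.
= 0.0029.

0.0029


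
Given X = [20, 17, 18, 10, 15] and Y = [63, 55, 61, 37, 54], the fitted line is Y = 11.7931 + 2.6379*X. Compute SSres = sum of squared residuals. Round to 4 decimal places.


Compute predicted values, then residuals = yi - yhat_i.
Residuals: [-1.5511, -1.6374, 1.7247, -1.1721, 2.6384].
SSres = sum(residual^2) = 16.3966.

16.3966


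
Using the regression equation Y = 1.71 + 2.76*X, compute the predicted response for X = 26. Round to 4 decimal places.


Substitute X = 26 into the equation:
Y = 1.71 + 2.76 * 26 = 1.71 + 71.7600 = 73.4700.

73.4700


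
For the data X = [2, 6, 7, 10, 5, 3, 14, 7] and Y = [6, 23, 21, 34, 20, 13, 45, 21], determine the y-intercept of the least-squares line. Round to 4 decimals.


Compute b1 = 3.0700 from the OLS formula.
With xbar = 6.7500 and ybar = 22.8750, the intercept is:
b0 = 22.8750 - 3.0700 * 6.7500 = 2.1522.

2.1522


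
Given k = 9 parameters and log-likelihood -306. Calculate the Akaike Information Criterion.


AIC = 2*9 - 2*(-306).
= 18 + 612 = 630.

630


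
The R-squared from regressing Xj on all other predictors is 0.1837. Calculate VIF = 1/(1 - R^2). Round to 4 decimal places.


Denominator: 1 - 0.1837 = 0.8163.
VIF = 1 / 0.8163 = 1.2250.

1.2250


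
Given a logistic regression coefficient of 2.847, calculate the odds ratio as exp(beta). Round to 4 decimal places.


exp(2.847) = 17.2360.
So the odds ratio is 17.2360.

17.2360


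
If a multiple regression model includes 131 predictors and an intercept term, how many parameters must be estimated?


Each predictor gets one coefficient, plus one intercept.
Total parameters = 131 + 1 = 132.

132


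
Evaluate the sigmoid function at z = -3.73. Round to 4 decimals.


Compute exp(3.7300) = 41.6791.
Sigmoid = 1 / (1 + 41.6791) = 1 / 42.6791 = 0.0234.

0.0234


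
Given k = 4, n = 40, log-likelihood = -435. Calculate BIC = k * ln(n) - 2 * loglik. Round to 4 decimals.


k * ln(n) = 4 * ln(40) = 4 * 3.688879 = 14.755516.
-2 * loglik = -2 * (-435) = 870.
BIC = 14.755516 + 870 = 884.755516, which rounds to 884.7555.

884.7555


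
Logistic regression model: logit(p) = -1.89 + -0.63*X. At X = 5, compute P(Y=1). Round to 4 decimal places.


z = -1.89 + -0.63 * 5 = -5.0400.
Sigmoid: P = 1 / (1 + exp(5.0400)) = 0.0064.

0.0064


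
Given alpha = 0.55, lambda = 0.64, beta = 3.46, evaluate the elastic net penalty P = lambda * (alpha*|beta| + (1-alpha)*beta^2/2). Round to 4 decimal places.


alpha * |beta| = 0.55 * 3.46 = 1.9030.
(1-alpha) * beta^2/2 = 0.45 * 11.9716/2 = 2.6936.
Total = 0.64 * (1.9030 + 2.6936) = 2.9418.

2.9418


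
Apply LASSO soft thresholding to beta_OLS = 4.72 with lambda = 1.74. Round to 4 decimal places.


|beta_OLS| = 4.72.
lambda = 1.74.
Since |beta| > lambda, coefficient = sign(beta)*(|beta| - lambda) = 2.9800.
Result = 2.9800.

2.9800


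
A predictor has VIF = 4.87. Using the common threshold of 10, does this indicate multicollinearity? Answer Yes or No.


Compare VIF = 4.87 to the threshold of 10.
4.87 < 10, so the answer is No.

No


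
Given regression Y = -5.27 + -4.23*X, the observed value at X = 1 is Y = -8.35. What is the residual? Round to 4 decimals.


Predicted = -5.27 + -4.23 * 1 = -9.5000.
Residual = -8.35 - -9.5000 = 1.1500.

1.1500


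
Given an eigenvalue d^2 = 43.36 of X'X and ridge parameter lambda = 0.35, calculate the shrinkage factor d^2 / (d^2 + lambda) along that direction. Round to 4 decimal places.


d^2 + lambda = 43.36 + 0.35 = 43.7100.
Shrinkage factor = 43.36/43.7100 = 0.9920.

0.9920


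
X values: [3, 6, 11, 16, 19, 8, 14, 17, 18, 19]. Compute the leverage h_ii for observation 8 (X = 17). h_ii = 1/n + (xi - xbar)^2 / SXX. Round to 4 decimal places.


Compute xbar = 13.1000 with n = 10 observations.
SXX = 300.9000.
Leverage = 1/10 + (17 - 13.1000)^2/300.9000 = 0.1505.

0.1505


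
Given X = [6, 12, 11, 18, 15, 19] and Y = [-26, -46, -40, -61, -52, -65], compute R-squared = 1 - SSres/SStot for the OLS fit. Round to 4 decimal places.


Fit the OLS line: b0 = -8.5801, b1 = -2.9447.
SSres = 6.4738.
SStot = 1025.3333.
R^2 = 1 - 6.4738/1025.3333 = 0.9937.

0.9937


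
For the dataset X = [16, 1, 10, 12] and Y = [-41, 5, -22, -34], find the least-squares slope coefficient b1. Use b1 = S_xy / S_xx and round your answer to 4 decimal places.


The sample means are xbar = 9.7500 and ybar = -23.0000.
Compute S_xx = 120.7500 and S_xy = -382.0000.
Slope b1 = S_xy / S_xx = -382.0000 / 120.7500 = -3.1636.

-3.1636


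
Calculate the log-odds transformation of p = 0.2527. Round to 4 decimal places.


Compute the odds: 0.2527/0.7473 = 0.3382.
Take the natural log: ln(0.3382) = -1.0843.

-1.0843


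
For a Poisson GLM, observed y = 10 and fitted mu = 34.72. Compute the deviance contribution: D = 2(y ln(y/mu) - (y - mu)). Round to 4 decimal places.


First: ln(10/34.72) = -1.244731.
Then: 10 * -1.244731 = -12.447310.
y - mu = 10 - 34.72 = -24.72.
D = 2(-12.447310 - -24.72) = 24.545380, which rounds to 24.5454.

24.5454


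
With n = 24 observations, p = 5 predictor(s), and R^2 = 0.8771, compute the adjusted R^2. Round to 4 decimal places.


Using the formula:
(1 - 0.8771) = 0.1229.
Multiply by 23/18: 0.1229 * 23 = 2.8267, then 2.8267 / 18 = 0.1570.
Adj R^2 = 1 - 0.1570 = 0.8430.

0.8430


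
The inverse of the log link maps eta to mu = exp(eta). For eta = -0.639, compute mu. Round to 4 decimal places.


Apply the inverse link:
mu = e^-0.639 = 0.5278.

0.5278


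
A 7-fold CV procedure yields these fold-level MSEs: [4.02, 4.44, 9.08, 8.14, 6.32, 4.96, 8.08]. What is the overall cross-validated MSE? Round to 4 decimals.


Total MSE across folds = 45.0400.
CV-MSE = 45.0400/7 = 6.4343.

6.4343


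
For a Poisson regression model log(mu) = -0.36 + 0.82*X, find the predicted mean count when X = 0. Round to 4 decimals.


eta = -0.36 + 0.82 * 0 = -0.3600.
mu = exp(-0.3600) = 0.6977.

0.6977


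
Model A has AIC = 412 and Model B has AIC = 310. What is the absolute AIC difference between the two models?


Absolute difference = |412 - 310| = 102.
The model with lower AIC (B) is preferred.

102


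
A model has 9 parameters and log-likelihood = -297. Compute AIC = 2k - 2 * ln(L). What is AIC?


AIC = 2*9 - 2*(-297).
= 18 + 594 = 612.

612


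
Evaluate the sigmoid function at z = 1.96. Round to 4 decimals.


First, exp(-1.9600) = 0.1409.
Then sigma(z) = 1/(1 + 0.1409) = 0.8765.

0.8765


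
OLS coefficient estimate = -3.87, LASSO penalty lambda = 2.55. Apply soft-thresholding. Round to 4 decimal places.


Check: |-3.87| = 3.87 vs lambda = 2.55.
Since |beta| > lambda, coefficient = sign(beta)*(|beta| - lambda) = -1.3200.
Soft-thresholded coefficient = -1.3200.

-1.3200


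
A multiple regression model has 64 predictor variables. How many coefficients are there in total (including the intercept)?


Each predictor gets one coefficient, plus one intercept.
Total parameters = 64 + 1 = 65.

65


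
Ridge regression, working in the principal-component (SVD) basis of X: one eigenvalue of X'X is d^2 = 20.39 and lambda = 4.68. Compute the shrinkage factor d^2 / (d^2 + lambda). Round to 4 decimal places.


d^2 + lambda = 20.39 + 4.68 = 25.0700.
Shrinkage factor = 20.39/25.0700 = 0.8133.

0.8133


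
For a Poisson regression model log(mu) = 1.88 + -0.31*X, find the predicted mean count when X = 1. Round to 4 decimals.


Linear predictor: eta = 1.88 + (-0.31)(1) = 1.5700.
Expected count: mu = exp(1.5700) = 4.8066.

4.8066


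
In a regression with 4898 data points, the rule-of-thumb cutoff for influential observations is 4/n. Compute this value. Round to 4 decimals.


Using the rule of thumb:
Threshold = 4 / 4898 = 0.0008.

0.0008


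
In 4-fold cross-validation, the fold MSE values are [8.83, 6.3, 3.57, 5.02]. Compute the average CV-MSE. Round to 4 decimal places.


Add all fold MSEs: 23.7200.
Divide by k = 4: 23.7200/4 = 5.9300.

5.9300
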